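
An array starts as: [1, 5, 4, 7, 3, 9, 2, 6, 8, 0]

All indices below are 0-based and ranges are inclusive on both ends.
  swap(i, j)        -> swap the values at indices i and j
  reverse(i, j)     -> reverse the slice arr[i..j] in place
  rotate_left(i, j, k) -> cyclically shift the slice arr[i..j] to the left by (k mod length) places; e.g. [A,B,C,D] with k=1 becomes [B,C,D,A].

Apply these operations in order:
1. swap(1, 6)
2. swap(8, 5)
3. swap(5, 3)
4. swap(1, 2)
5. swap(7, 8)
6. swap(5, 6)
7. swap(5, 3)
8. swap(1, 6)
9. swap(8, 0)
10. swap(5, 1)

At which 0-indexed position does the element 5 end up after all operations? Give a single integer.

After 1 (swap(1, 6)): [1, 2, 4, 7, 3, 9, 5, 6, 8, 0]
After 2 (swap(8, 5)): [1, 2, 4, 7, 3, 8, 5, 6, 9, 0]
After 3 (swap(5, 3)): [1, 2, 4, 8, 3, 7, 5, 6, 9, 0]
After 4 (swap(1, 2)): [1, 4, 2, 8, 3, 7, 5, 6, 9, 0]
After 5 (swap(7, 8)): [1, 4, 2, 8, 3, 7, 5, 9, 6, 0]
After 6 (swap(5, 6)): [1, 4, 2, 8, 3, 5, 7, 9, 6, 0]
After 7 (swap(5, 3)): [1, 4, 2, 5, 3, 8, 7, 9, 6, 0]
After 8 (swap(1, 6)): [1, 7, 2, 5, 3, 8, 4, 9, 6, 0]
After 9 (swap(8, 0)): [6, 7, 2, 5, 3, 8, 4, 9, 1, 0]
After 10 (swap(5, 1)): [6, 8, 2, 5, 3, 7, 4, 9, 1, 0]

Answer: 3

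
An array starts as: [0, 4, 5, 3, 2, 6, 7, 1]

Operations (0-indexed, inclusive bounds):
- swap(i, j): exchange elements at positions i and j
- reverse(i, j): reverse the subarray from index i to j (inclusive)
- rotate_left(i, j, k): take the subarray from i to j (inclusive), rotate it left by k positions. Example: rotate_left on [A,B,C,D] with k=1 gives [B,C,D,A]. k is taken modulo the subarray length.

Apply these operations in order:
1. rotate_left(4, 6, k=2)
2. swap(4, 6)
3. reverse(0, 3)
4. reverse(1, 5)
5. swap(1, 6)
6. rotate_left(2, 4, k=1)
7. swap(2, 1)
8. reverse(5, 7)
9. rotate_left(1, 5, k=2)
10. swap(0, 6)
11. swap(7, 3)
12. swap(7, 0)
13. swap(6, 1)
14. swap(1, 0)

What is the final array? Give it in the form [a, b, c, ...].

Answer: [3, 1, 6, 5, 0, 7, 4, 2]

Derivation:
After 1 (rotate_left(4, 6, k=2)): [0, 4, 5, 3, 7, 2, 6, 1]
After 2 (swap(4, 6)): [0, 4, 5, 3, 6, 2, 7, 1]
After 3 (reverse(0, 3)): [3, 5, 4, 0, 6, 2, 7, 1]
After 4 (reverse(1, 5)): [3, 2, 6, 0, 4, 5, 7, 1]
After 5 (swap(1, 6)): [3, 7, 6, 0, 4, 5, 2, 1]
After 6 (rotate_left(2, 4, k=1)): [3, 7, 0, 4, 6, 5, 2, 1]
After 7 (swap(2, 1)): [3, 0, 7, 4, 6, 5, 2, 1]
After 8 (reverse(5, 7)): [3, 0, 7, 4, 6, 1, 2, 5]
After 9 (rotate_left(1, 5, k=2)): [3, 4, 6, 1, 0, 7, 2, 5]
After 10 (swap(0, 6)): [2, 4, 6, 1, 0, 7, 3, 5]
After 11 (swap(7, 3)): [2, 4, 6, 5, 0, 7, 3, 1]
After 12 (swap(7, 0)): [1, 4, 6, 5, 0, 7, 3, 2]
After 13 (swap(6, 1)): [1, 3, 6, 5, 0, 7, 4, 2]
After 14 (swap(1, 0)): [3, 1, 6, 5, 0, 7, 4, 2]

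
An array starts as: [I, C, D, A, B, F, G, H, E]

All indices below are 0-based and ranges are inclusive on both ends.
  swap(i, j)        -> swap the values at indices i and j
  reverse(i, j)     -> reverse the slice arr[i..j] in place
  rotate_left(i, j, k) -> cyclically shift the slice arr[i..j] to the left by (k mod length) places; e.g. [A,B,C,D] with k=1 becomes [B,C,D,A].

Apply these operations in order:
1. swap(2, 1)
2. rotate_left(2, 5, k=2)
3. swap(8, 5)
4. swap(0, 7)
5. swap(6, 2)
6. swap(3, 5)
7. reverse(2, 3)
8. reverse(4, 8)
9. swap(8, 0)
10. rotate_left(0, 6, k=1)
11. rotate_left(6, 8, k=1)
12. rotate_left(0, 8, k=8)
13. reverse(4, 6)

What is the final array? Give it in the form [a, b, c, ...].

Answer: [C, D, E, G, B, I, A, F, H]

Derivation:
After 1 (swap(2, 1)): [I, D, C, A, B, F, G, H, E]
After 2 (rotate_left(2, 5, k=2)): [I, D, B, F, C, A, G, H, E]
After 3 (swap(8, 5)): [I, D, B, F, C, E, G, H, A]
After 4 (swap(0, 7)): [H, D, B, F, C, E, G, I, A]
After 5 (swap(6, 2)): [H, D, G, F, C, E, B, I, A]
After 6 (swap(3, 5)): [H, D, G, E, C, F, B, I, A]
After 7 (reverse(2, 3)): [H, D, E, G, C, F, B, I, A]
After 8 (reverse(4, 8)): [H, D, E, G, A, I, B, F, C]
After 9 (swap(8, 0)): [C, D, E, G, A, I, B, F, H]
After 10 (rotate_left(0, 6, k=1)): [D, E, G, A, I, B, C, F, H]
After 11 (rotate_left(6, 8, k=1)): [D, E, G, A, I, B, F, H, C]
After 12 (rotate_left(0, 8, k=8)): [C, D, E, G, A, I, B, F, H]
After 13 (reverse(4, 6)): [C, D, E, G, B, I, A, F, H]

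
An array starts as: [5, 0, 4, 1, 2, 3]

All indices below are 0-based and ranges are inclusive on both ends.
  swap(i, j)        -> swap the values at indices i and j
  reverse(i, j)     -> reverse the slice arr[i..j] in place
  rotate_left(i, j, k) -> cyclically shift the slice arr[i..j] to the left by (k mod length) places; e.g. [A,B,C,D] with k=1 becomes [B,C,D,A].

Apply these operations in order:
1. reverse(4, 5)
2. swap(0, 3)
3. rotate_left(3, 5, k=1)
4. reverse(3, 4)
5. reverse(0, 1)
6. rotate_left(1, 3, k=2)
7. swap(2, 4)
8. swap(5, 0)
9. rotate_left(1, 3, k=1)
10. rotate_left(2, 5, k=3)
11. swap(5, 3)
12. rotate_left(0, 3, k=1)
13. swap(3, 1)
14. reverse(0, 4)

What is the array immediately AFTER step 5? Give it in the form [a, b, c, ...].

After 1 (reverse(4, 5)): [5, 0, 4, 1, 3, 2]
After 2 (swap(0, 3)): [1, 0, 4, 5, 3, 2]
After 3 (rotate_left(3, 5, k=1)): [1, 0, 4, 3, 2, 5]
After 4 (reverse(3, 4)): [1, 0, 4, 2, 3, 5]
After 5 (reverse(0, 1)): [0, 1, 4, 2, 3, 5]

Answer: [0, 1, 4, 2, 3, 5]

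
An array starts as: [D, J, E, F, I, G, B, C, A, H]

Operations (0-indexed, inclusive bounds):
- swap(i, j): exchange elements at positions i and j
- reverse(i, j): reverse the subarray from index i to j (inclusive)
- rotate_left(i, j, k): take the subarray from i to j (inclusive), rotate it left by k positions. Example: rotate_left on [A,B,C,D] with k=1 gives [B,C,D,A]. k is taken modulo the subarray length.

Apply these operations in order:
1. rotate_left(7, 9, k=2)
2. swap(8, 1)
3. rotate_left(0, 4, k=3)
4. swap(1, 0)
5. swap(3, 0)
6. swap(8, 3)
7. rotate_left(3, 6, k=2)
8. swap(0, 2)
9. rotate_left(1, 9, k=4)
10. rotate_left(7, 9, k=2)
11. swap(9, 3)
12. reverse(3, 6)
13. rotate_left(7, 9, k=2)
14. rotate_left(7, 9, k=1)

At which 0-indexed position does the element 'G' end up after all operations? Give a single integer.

After 1 (rotate_left(7, 9, k=2)): [D, J, E, F, I, G, B, H, C, A]
After 2 (swap(8, 1)): [D, C, E, F, I, G, B, H, J, A]
After 3 (rotate_left(0, 4, k=3)): [F, I, D, C, E, G, B, H, J, A]
After 4 (swap(1, 0)): [I, F, D, C, E, G, B, H, J, A]
After 5 (swap(3, 0)): [C, F, D, I, E, G, B, H, J, A]
After 6 (swap(8, 3)): [C, F, D, J, E, G, B, H, I, A]
After 7 (rotate_left(3, 6, k=2)): [C, F, D, G, B, J, E, H, I, A]
After 8 (swap(0, 2)): [D, F, C, G, B, J, E, H, I, A]
After 9 (rotate_left(1, 9, k=4)): [D, J, E, H, I, A, F, C, G, B]
After 10 (rotate_left(7, 9, k=2)): [D, J, E, H, I, A, F, B, C, G]
After 11 (swap(9, 3)): [D, J, E, G, I, A, F, B, C, H]
After 12 (reverse(3, 6)): [D, J, E, F, A, I, G, B, C, H]
After 13 (rotate_left(7, 9, k=2)): [D, J, E, F, A, I, G, H, B, C]
After 14 (rotate_left(7, 9, k=1)): [D, J, E, F, A, I, G, B, C, H]

Answer: 6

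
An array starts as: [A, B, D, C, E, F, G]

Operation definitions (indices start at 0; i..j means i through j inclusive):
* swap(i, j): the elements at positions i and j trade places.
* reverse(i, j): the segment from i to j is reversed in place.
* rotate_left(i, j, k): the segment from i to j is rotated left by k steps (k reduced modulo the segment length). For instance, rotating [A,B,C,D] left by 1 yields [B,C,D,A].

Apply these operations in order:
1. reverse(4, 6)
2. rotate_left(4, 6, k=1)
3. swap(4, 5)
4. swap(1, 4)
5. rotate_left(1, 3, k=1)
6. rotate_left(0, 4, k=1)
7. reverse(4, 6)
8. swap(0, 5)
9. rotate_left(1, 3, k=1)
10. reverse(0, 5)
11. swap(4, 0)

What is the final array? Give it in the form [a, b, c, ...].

Answer: [E, G, C, B, D, F, A]

Derivation:
After 1 (reverse(4, 6)): [A, B, D, C, G, F, E]
After 2 (rotate_left(4, 6, k=1)): [A, B, D, C, F, E, G]
After 3 (swap(4, 5)): [A, B, D, C, E, F, G]
After 4 (swap(1, 4)): [A, E, D, C, B, F, G]
After 5 (rotate_left(1, 3, k=1)): [A, D, C, E, B, F, G]
After 6 (rotate_left(0, 4, k=1)): [D, C, E, B, A, F, G]
After 7 (reverse(4, 6)): [D, C, E, B, G, F, A]
After 8 (swap(0, 5)): [F, C, E, B, G, D, A]
After 9 (rotate_left(1, 3, k=1)): [F, E, B, C, G, D, A]
After 10 (reverse(0, 5)): [D, G, C, B, E, F, A]
After 11 (swap(4, 0)): [E, G, C, B, D, F, A]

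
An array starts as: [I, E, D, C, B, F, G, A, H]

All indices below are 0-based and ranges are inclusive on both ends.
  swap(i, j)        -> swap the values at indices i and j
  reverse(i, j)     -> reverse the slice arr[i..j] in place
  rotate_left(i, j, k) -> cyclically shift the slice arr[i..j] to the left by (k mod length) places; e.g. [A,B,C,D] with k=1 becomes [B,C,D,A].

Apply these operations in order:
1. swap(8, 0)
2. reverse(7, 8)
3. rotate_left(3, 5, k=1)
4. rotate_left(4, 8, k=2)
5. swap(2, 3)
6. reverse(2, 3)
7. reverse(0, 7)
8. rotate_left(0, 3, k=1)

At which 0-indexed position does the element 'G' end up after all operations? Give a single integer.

After 1 (swap(8, 0)): [H, E, D, C, B, F, G, A, I]
After 2 (reverse(7, 8)): [H, E, D, C, B, F, G, I, A]
After 3 (rotate_left(3, 5, k=1)): [H, E, D, B, F, C, G, I, A]
After 4 (rotate_left(4, 8, k=2)): [H, E, D, B, G, I, A, F, C]
After 5 (swap(2, 3)): [H, E, B, D, G, I, A, F, C]
After 6 (reverse(2, 3)): [H, E, D, B, G, I, A, F, C]
After 7 (reverse(0, 7)): [F, A, I, G, B, D, E, H, C]
After 8 (rotate_left(0, 3, k=1)): [A, I, G, F, B, D, E, H, C]

Answer: 2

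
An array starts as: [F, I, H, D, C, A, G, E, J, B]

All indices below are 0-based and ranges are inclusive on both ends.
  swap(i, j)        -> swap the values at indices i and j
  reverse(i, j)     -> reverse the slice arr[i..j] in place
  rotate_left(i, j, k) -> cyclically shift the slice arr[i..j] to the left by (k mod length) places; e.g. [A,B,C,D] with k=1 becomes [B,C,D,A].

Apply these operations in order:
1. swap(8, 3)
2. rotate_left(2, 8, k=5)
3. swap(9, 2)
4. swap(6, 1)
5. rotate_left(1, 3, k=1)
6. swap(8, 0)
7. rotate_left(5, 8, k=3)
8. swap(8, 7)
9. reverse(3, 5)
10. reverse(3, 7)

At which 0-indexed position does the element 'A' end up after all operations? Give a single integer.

Answer: 3

Derivation:
After 1 (swap(8, 3)): [F, I, H, J, C, A, G, E, D, B]
After 2 (rotate_left(2, 8, k=5)): [F, I, E, D, H, J, C, A, G, B]
After 3 (swap(9, 2)): [F, I, B, D, H, J, C, A, G, E]
After 4 (swap(6, 1)): [F, C, B, D, H, J, I, A, G, E]
After 5 (rotate_left(1, 3, k=1)): [F, B, D, C, H, J, I, A, G, E]
After 6 (swap(8, 0)): [G, B, D, C, H, J, I, A, F, E]
After 7 (rotate_left(5, 8, k=3)): [G, B, D, C, H, F, J, I, A, E]
After 8 (swap(8, 7)): [G, B, D, C, H, F, J, A, I, E]
After 9 (reverse(3, 5)): [G, B, D, F, H, C, J, A, I, E]
After 10 (reverse(3, 7)): [G, B, D, A, J, C, H, F, I, E]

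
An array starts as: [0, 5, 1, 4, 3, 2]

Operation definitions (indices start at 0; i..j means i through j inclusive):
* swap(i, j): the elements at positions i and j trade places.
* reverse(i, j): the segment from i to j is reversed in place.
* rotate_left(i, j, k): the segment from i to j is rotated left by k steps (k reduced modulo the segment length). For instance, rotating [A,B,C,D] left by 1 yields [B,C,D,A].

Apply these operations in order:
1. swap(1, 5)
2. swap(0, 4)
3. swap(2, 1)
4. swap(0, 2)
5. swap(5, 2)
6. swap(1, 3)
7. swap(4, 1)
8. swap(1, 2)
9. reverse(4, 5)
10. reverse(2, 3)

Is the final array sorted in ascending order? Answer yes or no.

After 1 (swap(1, 5)): [0, 2, 1, 4, 3, 5]
After 2 (swap(0, 4)): [3, 2, 1, 4, 0, 5]
After 3 (swap(2, 1)): [3, 1, 2, 4, 0, 5]
After 4 (swap(0, 2)): [2, 1, 3, 4, 0, 5]
After 5 (swap(5, 2)): [2, 1, 5, 4, 0, 3]
After 6 (swap(1, 3)): [2, 4, 5, 1, 0, 3]
After 7 (swap(4, 1)): [2, 0, 5, 1, 4, 3]
After 8 (swap(1, 2)): [2, 5, 0, 1, 4, 3]
After 9 (reverse(4, 5)): [2, 5, 0, 1, 3, 4]
After 10 (reverse(2, 3)): [2, 5, 1, 0, 3, 4]

Answer: no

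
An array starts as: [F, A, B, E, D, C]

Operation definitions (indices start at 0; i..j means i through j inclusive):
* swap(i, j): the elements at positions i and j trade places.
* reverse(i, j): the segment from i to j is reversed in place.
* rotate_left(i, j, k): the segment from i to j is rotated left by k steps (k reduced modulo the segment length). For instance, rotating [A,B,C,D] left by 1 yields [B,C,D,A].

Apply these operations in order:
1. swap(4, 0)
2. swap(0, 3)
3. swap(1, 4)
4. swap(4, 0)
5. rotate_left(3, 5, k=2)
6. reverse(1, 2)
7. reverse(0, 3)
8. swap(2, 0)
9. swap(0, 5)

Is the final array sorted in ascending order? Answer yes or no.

Answer: no

Derivation:
After 1 (swap(4, 0)): [D, A, B, E, F, C]
After 2 (swap(0, 3)): [E, A, B, D, F, C]
After 3 (swap(1, 4)): [E, F, B, D, A, C]
After 4 (swap(4, 0)): [A, F, B, D, E, C]
After 5 (rotate_left(3, 5, k=2)): [A, F, B, C, D, E]
After 6 (reverse(1, 2)): [A, B, F, C, D, E]
After 7 (reverse(0, 3)): [C, F, B, A, D, E]
After 8 (swap(2, 0)): [B, F, C, A, D, E]
After 9 (swap(0, 5)): [E, F, C, A, D, B]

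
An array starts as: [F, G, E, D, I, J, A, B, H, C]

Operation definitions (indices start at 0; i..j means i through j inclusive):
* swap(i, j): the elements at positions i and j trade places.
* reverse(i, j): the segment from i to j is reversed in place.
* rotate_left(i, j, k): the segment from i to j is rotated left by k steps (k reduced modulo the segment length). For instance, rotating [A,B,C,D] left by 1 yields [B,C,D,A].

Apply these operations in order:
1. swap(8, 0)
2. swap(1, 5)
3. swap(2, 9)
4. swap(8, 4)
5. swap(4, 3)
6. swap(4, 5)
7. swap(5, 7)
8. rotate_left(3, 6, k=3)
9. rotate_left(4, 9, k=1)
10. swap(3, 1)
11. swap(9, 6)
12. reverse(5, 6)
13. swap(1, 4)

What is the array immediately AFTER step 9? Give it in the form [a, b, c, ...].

After 1 (swap(8, 0)): [H, G, E, D, I, J, A, B, F, C]
After 2 (swap(1, 5)): [H, J, E, D, I, G, A, B, F, C]
After 3 (swap(2, 9)): [H, J, C, D, I, G, A, B, F, E]
After 4 (swap(8, 4)): [H, J, C, D, F, G, A, B, I, E]
After 5 (swap(4, 3)): [H, J, C, F, D, G, A, B, I, E]
After 6 (swap(4, 5)): [H, J, C, F, G, D, A, B, I, E]
After 7 (swap(5, 7)): [H, J, C, F, G, B, A, D, I, E]
After 8 (rotate_left(3, 6, k=3)): [H, J, C, A, F, G, B, D, I, E]
After 9 (rotate_left(4, 9, k=1)): [H, J, C, A, G, B, D, I, E, F]

Answer: [H, J, C, A, G, B, D, I, E, F]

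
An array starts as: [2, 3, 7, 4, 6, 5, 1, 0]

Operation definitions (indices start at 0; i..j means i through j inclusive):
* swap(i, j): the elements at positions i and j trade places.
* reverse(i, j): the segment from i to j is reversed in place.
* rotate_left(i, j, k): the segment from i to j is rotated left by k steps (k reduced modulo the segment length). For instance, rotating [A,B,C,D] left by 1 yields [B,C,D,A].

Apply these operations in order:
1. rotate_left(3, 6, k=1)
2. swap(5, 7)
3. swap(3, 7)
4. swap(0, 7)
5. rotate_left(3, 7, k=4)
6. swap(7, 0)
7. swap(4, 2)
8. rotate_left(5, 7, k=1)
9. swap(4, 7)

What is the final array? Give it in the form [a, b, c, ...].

After 1 (rotate_left(3, 6, k=1)): [2, 3, 7, 6, 5, 1, 4, 0]
After 2 (swap(5, 7)): [2, 3, 7, 6, 5, 0, 4, 1]
After 3 (swap(3, 7)): [2, 3, 7, 1, 5, 0, 4, 6]
After 4 (swap(0, 7)): [6, 3, 7, 1, 5, 0, 4, 2]
After 5 (rotate_left(3, 7, k=4)): [6, 3, 7, 2, 1, 5, 0, 4]
After 6 (swap(7, 0)): [4, 3, 7, 2, 1, 5, 0, 6]
After 7 (swap(4, 2)): [4, 3, 1, 2, 7, 5, 0, 6]
After 8 (rotate_left(5, 7, k=1)): [4, 3, 1, 2, 7, 0, 6, 5]
After 9 (swap(4, 7)): [4, 3, 1, 2, 5, 0, 6, 7]

Answer: [4, 3, 1, 2, 5, 0, 6, 7]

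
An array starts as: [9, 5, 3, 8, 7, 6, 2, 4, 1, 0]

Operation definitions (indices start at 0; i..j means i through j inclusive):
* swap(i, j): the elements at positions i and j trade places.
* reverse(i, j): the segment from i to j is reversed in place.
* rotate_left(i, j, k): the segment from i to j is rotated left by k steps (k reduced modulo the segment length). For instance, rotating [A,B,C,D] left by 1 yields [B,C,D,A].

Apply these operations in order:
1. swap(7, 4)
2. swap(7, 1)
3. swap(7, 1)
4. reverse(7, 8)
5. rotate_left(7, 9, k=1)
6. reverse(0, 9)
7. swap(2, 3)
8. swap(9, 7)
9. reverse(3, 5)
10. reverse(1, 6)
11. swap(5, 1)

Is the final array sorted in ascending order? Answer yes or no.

After 1 (swap(7, 4)): [9, 5, 3, 8, 4, 6, 2, 7, 1, 0]
After 2 (swap(7, 1)): [9, 7, 3, 8, 4, 6, 2, 5, 1, 0]
After 3 (swap(7, 1)): [9, 5, 3, 8, 4, 6, 2, 7, 1, 0]
After 4 (reverse(7, 8)): [9, 5, 3, 8, 4, 6, 2, 1, 7, 0]
After 5 (rotate_left(7, 9, k=1)): [9, 5, 3, 8, 4, 6, 2, 7, 0, 1]
After 6 (reverse(0, 9)): [1, 0, 7, 2, 6, 4, 8, 3, 5, 9]
After 7 (swap(2, 3)): [1, 0, 2, 7, 6, 4, 8, 3, 5, 9]
After 8 (swap(9, 7)): [1, 0, 2, 7, 6, 4, 8, 9, 5, 3]
After 9 (reverse(3, 5)): [1, 0, 2, 4, 6, 7, 8, 9, 5, 3]
After 10 (reverse(1, 6)): [1, 8, 7, 6, 4, 2, 0, 9, 5, 3]
After 11 (swap(5, 1)): [1, 2, 7, 6, 4, 8, 0, 9, 5, 3]

Answer: no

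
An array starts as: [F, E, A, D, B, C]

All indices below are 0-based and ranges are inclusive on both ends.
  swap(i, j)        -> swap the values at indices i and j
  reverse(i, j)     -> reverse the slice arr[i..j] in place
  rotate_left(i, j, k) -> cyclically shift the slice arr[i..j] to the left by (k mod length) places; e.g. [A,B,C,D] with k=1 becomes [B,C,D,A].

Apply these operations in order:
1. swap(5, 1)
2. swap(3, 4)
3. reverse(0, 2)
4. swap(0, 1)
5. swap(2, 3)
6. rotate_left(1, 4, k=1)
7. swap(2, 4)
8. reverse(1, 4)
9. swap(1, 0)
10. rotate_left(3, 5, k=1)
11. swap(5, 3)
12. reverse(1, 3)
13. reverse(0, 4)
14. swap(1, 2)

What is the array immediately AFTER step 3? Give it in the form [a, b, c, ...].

After 1 (swap(5, 1)): [F, C, A, D, B, E]
After 2 (swap(3, 4)): [F, C, A, B, D, E]
After 3 (reverse(0, 2)): [A, C, F, B, D, E]

Answer: [A, C, F, B, D, E]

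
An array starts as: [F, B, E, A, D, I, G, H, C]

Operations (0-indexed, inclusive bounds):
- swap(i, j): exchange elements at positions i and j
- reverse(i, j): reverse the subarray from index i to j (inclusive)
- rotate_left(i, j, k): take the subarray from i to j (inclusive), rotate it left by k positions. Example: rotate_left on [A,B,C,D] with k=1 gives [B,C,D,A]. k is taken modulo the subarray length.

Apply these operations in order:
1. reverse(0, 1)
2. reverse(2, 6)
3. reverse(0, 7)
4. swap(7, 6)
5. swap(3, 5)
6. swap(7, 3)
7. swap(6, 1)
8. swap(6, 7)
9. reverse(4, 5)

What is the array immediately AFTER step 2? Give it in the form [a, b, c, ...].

Answer: [B, F, G, I, D, A, E, H, C]

Derivation:
After 1 (reverse(0, 1)): [B, F, E, A, D, I, G, H, C]
After 2 (reverse(2, 6)): [B, F, G, I, D, A, E, H, C]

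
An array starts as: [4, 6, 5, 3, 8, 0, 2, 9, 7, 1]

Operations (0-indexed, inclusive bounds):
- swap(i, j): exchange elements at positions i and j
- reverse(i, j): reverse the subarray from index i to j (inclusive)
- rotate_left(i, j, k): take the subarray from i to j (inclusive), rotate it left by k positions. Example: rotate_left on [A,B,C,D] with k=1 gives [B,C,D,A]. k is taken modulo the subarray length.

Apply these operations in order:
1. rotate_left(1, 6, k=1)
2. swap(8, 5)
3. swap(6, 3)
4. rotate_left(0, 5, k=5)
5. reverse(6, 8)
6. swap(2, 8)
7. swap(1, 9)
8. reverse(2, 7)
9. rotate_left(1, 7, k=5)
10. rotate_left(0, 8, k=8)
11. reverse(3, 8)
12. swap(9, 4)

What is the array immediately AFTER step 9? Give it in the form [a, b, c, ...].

Answer: [7, 3, 8, 1, 9, 2, 0, 6, 5, 4]

Derivation:
After 1 (rotate_left(1, 6, k=1)): [4, 5, 3, 8, 0, 2, 6, 9, 7, 1]
After 2 (swap(8, 5)): [4, 5, 3, 8, 0, 7, 6, 9, 2, 1]
After 3 (swap(6, 3)): [4, 5, 3, 6, 0, 7, 8, 9, 2, 1]
After 4 (rotate_left(0, 5, k=5)): [7, 4, 5, 3, 6, 0, 8, 9, 2, 1]
After 5 (reverse(6, 8)): [7, 4, 5, 3, 6, 0, 2, 9, 8, 1]
After 6 (swap(2, 8)): [7, 4, 8, 3, 6, 0, 2, 9, 5, 1]
After 7 (swap(1, 9)): [7, 1, 8, 3, 6, 0, 2, 9, 5, 4]
After 8 (reverse(2, 7)): [7, 1, 9, 2, 0, 6, 3, 8, 5, 4]
After 9 (rotate_left(1, 7, k=5)): [7, 3, 8, 1, 9, 2, 0, 6, 5, 4]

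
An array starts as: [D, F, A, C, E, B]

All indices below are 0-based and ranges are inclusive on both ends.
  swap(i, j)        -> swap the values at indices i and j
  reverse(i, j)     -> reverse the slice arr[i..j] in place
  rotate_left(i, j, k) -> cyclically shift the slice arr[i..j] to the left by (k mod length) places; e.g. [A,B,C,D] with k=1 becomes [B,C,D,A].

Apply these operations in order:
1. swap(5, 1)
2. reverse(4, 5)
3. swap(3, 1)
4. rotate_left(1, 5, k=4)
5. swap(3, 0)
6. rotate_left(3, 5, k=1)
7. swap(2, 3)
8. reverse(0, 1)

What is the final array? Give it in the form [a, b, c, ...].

Answer: [E, A, B, C, F, D]

Derivation:
After 1 (swap(5, 1)): [D, B, A, C, E, F]
After 2 (reverse(4, 5)): [D, B, A, C, F, E]
After 3 (swap(3, 1)): [D, C, A, B, F, E]
After 4 (rotate_left(1, 5, k=4)): [D, E, C, A, B, F]
After 5 (swap(3, 0)): [A, E, C, D, B, F]
After 6 (rotate_left(3, 5, k=1)): [A, E, C, B, F, D]
After 7 (swap(2, 3)): [A, E, B, C, F, D]
After 8 (reverse(0, 1)): [E, A, B, C, F, D]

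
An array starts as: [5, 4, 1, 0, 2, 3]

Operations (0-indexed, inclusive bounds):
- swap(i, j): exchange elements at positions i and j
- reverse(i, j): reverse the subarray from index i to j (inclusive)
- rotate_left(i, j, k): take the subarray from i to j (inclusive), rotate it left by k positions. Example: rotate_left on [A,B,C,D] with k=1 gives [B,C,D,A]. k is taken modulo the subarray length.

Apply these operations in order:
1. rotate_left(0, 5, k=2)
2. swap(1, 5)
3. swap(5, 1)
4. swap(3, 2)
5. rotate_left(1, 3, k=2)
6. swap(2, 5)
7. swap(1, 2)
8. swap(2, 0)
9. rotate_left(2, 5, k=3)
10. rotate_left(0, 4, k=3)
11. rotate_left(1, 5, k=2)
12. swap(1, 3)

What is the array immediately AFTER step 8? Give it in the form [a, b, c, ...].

Answer: [2, 4, 1, 3, 5, 0]

Derivation:
After 1 (rotate_left(0, 5, k=2)): [1, 0, 2, 3, 5, 4]
After 2 (swap(1, 5)): [1, 4, 2, 3, 5, 0]
After 3 (swap(5, 1)): [1, 0, 2, 3, 5, 4]
After 4 (swap(3, 2)): [1, 0, 3, 2, 5, 4]
After 5 (rotate_left(1, 3, k=2)): [1, 2, 0, 3, 5, 4]
After 6 (swap(2, 5)): [1, 2, 4, 3, 5, 0]
After 7 (swap(1, 2)): [1, 4, 2, 3, 5, 0]
After 8 (swap(2, 0)): [2, 4, 1, 3, 5, 0]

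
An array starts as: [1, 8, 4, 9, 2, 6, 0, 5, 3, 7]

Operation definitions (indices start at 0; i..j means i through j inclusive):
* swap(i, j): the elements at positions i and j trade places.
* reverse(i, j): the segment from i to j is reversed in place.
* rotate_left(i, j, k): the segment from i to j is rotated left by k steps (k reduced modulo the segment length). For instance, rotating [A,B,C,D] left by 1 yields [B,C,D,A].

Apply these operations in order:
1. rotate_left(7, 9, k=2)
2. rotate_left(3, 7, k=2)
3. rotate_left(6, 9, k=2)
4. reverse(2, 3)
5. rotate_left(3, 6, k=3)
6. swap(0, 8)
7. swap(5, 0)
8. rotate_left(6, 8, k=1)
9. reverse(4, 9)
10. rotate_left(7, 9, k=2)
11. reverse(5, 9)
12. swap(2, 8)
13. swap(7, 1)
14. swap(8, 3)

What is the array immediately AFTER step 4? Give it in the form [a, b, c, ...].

After 1 (rotate_left(7, 9, k=2)): [1, 8, 4, 9, 2, 6, 0, 7, 5, 3]
After 2 (rotate_left(3, 7, k=2)): [1, 8, 4, 6, 0, 7, 9, 2, 5, 3]
After 3 (rotate_left(6, 9, k=2)): [1, 8, 4, 6, 0, 7, 5, 3, 9, 2]
After 4 (reverse(2, 3)): [1, 8, 6, 4, 0, 7, 5, 3, 9, 2]

Answer: [1, 8, 6, 4, 0, 7, 5, 3, 9, 2]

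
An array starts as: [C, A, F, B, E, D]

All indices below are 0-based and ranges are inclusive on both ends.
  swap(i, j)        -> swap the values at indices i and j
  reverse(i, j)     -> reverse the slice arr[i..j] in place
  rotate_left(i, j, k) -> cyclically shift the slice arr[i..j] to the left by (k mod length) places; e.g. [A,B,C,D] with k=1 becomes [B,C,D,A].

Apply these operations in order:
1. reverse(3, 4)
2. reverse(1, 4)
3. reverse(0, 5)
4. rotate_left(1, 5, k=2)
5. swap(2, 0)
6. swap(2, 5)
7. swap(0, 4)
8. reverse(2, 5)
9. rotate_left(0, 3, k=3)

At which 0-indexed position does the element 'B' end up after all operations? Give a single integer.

After 1 (reverse(3, 4)): [C, A, F, E, B, D]
After 2 (reverse(1, 4)): [C, B, E, F, A, D]
After 3 (reverse(0, 5)): [D, A, F, E, B, C]
After 4 (rotate_left(1, 5, k=2)): [D, E, B, C, A, F]
After 5 (swap(2, 0)): [B, E, D, C, A, F]
After 6 (swap(2, 5)): [B, E, F, C, A, D]
After 7 (swap(0, 4)): [A, E, F, C, B, D]
After 8 (reverse(2, 5)): [A, E, D, B, C, F]
After 9 (rotate_left(0, 3, k=3)): [B, A, E, D, C, F]

Answer: 0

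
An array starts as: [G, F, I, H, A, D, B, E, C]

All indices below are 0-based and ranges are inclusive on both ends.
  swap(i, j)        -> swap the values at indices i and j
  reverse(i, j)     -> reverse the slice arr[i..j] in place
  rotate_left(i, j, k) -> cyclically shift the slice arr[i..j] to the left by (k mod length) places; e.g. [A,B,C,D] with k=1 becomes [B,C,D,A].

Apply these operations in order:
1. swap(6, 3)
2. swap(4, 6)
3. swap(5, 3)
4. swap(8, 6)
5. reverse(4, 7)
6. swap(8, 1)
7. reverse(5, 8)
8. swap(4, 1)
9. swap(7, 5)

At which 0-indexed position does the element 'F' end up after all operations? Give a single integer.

Answer: 7

Derivation:
After 1 (swap(6, 3)): [G, F, I, B, A, D, H, E, C]
After 2 (swap(4, 6)): [G, F, I, B, H, D, A, E, C]
After 3 (swap(5, 3)): [G, F, I, D, H, B, A, E, C]
After 4 (swap(8, 6)): [G, F, I, D, H, B, C, E, A]
After 5 (reverse(4, 7)): [G, F, I, D, E, C, B, H, A]
After 6 (swap(8, 1)): [G, A, I, D, E, C, B, H, F]
After 7 (reverse(5, 8)): [G, A, I, D, E, F, H, B, C]
After 8 (swap(4, 1)): [G, E, I, D, A, F, H, B, C]
After 9 (swap(7, 5)): [G, E, I, D, A, B, H, F, C]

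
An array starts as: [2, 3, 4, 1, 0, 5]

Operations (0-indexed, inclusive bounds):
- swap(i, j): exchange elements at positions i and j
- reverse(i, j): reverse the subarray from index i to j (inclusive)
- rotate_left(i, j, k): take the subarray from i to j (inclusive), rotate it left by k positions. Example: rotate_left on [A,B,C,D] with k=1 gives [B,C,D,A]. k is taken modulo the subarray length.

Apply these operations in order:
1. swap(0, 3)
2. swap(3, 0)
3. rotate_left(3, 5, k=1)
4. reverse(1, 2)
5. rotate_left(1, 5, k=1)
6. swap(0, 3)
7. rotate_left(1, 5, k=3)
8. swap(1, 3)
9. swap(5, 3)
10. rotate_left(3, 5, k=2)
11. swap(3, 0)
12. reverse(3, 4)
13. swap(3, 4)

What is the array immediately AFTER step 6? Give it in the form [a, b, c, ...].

Answer: [5, 3, 0, 2, 1, 4]

Derivation:
After 1 (swap(0, 3)): [1, 3, 4, 2, 0, 5]
After 2 (swap(3, 0)): [2, 3, 4, 1, 0, 5]
After 3 (rotate_left(3, 5, k=1)): [2, 3, 4, 0, 5, 1]
After 4 (reverse(1, 2)): [2, 4, 3, 0, 5, 1]
After 5 (rotate_left(1, 5, k=1)): [2, 3, 0, 5, 1, 4]
After 6 (swap(0, 3)): [5, 3, 0, 2, 1, 4]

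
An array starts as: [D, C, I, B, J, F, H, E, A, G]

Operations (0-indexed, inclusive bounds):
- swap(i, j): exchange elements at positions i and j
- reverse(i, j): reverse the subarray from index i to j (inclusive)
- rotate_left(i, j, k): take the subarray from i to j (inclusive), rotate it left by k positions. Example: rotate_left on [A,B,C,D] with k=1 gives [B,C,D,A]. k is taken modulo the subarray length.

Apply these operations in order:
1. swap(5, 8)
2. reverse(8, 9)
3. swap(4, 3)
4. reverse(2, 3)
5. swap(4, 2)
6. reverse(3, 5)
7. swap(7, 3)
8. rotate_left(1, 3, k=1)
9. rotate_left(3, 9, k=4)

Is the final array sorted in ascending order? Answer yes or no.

After 1 (swap(5, 8)): [D, C, I, B, J, A, H, E, F, G]
After 2 (reverse(8, 9)): [D, C, I, B, J, A, H, E, G, F]
After 3 (swap(4, 3)): [D, C, I, J, B, A, H, E, G, F]
After 4 (reverse(2, 3)): [D, C, J, I, B, A, H, E, G, F]
After 5 (swap(4, 2)): [D, C, B, I, J, A, H, E, G, F]
After 6 (reverse(3, 5)): [D, C, B, A, J, I, H, E, G, F]
After 7 (swap(7, 3)): [D, C, B, E, J, I, H, A, G, F]
After 8 (rotate_left(1, 3, k=1)): [D, B, E, C, J, I, H, A, G, F]
After 9 (rotate_left(3, 9, k=4)): [D, B, E, A, G, F, C, J, I, H]

Answer: no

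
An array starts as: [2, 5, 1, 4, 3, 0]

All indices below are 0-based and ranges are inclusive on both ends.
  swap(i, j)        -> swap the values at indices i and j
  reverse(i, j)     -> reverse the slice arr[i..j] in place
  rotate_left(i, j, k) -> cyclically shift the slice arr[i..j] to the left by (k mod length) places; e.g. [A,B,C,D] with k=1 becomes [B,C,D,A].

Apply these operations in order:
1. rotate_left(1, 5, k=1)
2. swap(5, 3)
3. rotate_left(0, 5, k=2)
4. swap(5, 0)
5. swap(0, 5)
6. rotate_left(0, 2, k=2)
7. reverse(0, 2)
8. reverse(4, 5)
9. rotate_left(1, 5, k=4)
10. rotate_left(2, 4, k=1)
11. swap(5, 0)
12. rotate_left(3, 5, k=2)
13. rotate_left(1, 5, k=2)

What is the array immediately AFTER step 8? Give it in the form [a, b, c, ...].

Answer: [5, 4, 0, 3, 1, 2]

Derivation:
After 1 (rotate_left(1, 5, k=1)): [2, 1, 4, 3, 0, 5]
After 2 (swap(5, 3)): [2, 1, 4, 5, 0, 3]
After 3 (rotate_left(0, 5, k=2)): [4, 5, 0, 3, 2, 1]
After 4 (swap(5, 0)): [1, 5, 0, 3, 2, 4]
After 5 (swap(0, 5)): [4, 5, 0, 3, 2, 1]
After 6 (rotate_left(0, 2, k=2)): [0, 4, 5, 3, 2, 1]
After 7 (reverse(0, 2)): [5, 4, 0, 3, 2, 1]
After 8 (reverse(4, 5)): [5, 4, 0, 3, 1, 2]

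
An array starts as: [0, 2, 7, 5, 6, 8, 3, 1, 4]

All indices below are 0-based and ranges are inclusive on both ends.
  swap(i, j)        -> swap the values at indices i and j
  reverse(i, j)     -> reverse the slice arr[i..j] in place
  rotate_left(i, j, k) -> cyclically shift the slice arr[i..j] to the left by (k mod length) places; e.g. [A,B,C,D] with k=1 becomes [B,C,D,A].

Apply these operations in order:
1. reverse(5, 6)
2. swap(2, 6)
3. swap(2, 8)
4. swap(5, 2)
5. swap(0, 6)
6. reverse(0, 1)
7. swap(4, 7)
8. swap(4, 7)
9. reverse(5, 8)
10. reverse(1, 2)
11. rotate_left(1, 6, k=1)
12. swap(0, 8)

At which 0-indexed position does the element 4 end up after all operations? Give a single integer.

Answer: 0

Derivation:
After 1 (reverse(5, 6)): [0, 2, 7, 5, 6, 3, 8, 1, 4]
After 2 (swap(2, 6)): [0, 2, 8, 5, 6, 3, 7, 1, 4]
After 3 (swap(2, 8)): [0, 2, 4, 5, 6, 3, 7, 1, 8]
After 4 (swap(5, 2)): [0, 2, 3, 5, 6, 4, 7, 1, 8]
After 5 (swap(0, 6)): [7, 2, 3, 5, 6, 4, 0, 1, 8]
After 6 (reverse(0, 1)): [2, 7, 3, 5, 6, 4, 0, 1, 8]
After 7 (swap(4, 7)): [2, 7, 3, 5, 1, 4, 0, 6, 8]
After 8 (swap(4, 7)): [2, 7, 3, 5, 6, 4, 0, 1, 8]
After 9 (reverse(5, 8)): [2, 7, 3, 5, 6, 8, 1, 0, 4]
After 10 (reverse(1, 2)): [2, 3, 7, 5, 6, 8, 1, 0, 4]
After 11 (rotate_left(1, 6, k=1)): [2, 7, 5, 6, 8, 1, 3, 0, 4]
After 12 (swap(0, 8)): [4, 7, 5, 6, 8, 1, 3, 0, 2]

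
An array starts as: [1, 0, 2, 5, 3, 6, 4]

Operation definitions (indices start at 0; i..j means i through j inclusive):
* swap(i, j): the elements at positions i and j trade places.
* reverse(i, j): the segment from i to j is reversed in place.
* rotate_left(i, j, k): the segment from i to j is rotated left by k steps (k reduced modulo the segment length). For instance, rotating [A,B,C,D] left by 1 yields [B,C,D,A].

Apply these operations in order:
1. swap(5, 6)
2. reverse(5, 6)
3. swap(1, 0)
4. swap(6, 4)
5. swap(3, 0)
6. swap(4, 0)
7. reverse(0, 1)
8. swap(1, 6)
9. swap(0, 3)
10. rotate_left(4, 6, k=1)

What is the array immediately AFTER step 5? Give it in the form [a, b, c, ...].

Answer: [5, 1, 2, 0, 4, 6, 3]

Derivation:
After 1 (swap(5, 6)): [1, 0, 2, 5, 3, 4, 6]
After 2 (reverse(5, 6)): [1, 0, 2, 5, 3, 6, 4]
After 3 (swap(1, 0)): [0, 1, 2, 5, 3, 6, 4]
After 4 (swap(6, 4)): [0, 1, 2, 5, 4, 6, 3]
After 5 (swap(3, 0)): [5, 1, 2, 0, 4, 6, 3]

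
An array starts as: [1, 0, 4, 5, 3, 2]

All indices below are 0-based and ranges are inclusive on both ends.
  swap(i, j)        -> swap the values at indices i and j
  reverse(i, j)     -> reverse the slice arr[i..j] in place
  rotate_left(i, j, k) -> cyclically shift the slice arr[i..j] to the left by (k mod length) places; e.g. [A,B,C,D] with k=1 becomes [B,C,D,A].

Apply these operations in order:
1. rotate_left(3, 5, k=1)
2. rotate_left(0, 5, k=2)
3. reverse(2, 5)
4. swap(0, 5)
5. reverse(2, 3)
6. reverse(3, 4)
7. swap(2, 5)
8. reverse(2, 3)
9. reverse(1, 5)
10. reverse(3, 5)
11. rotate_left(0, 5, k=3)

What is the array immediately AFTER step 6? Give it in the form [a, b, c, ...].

Answer: [2, 3, 1, 5, 0, 4]

Derivation:
After 1 (rotate_left(3, 5, k=1)): [1, 0, 4, 3, 2, 5]
After 2 (rotate_left(0, 5, k=2)): [4, 3, 2, 5, 1, 0]
After 3 (reverse(2, 5)): [4, 3, 0, 1, 5, 2]
After 4 (swap(0, 5)): [2, 3, 0, 1, 5, 4]
After 5 (reverse(2, 3)): [2, 3, 1, 0, 5, 4]
After 6 (reverse(3, 4)): [2, 3, 1, 5, 0, 4]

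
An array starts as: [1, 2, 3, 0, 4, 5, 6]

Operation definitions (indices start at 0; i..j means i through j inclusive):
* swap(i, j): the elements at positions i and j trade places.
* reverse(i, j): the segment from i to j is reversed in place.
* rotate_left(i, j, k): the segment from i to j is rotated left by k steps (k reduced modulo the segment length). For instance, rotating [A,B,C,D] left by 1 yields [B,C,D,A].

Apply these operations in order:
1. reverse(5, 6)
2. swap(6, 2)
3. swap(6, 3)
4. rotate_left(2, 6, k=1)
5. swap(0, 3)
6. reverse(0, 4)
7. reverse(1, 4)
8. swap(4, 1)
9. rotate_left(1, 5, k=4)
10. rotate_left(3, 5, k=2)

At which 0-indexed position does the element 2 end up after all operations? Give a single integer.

After 1 (reverse(5, 6)): [1, 2, 3, 0, 4, 6, 5]
After 2 (swap(6, 2)): [1, 2, 5, 0, 4, 6, 3]
After 3 (swap(6, 3)): [1, 2, 5, 3, 4, 6, 0]
After 4 (rotate_left(2, 6, k=1)): [1, 2, 3, 4, 6, 0, 5]
After 5 (swap(0, 3)): [4, 2, 3, 1, 6, 0, 5]
After 6 (reverse(0, 4)): [6, 1, 3, 2, 4, 0, 5]
After 7 (reverse(1, 4)): [6, 4, 2, 3, 1, 0, 5]
After 8 (swap(4, 1)): [6, 1, 2, 3, 4, 0, 5]
After 9 (rotate_left(1, 5, k=4)): [6, 0, 1, 2, 3, 4, 5]
After 10 (rotate_left(3, 5, k=2)): [6, 0, 1, 4, 2, 3, 5]

Answer: 4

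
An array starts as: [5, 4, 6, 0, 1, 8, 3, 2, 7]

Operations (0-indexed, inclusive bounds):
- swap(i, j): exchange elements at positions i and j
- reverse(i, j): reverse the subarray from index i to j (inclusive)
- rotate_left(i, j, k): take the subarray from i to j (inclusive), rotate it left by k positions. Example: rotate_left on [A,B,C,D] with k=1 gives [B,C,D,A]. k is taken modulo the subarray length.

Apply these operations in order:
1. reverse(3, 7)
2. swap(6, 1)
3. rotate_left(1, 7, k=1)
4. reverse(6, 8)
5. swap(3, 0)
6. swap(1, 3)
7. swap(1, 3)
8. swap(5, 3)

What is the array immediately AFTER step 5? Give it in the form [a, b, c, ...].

After 1 (reverse(3, 7)): [5, 4, 6, 2, 3, 8, 1, 0, 7]
After 2 (swap(6, 1)): [5, 1, 6, 2, 3, 8, 4, 0, 7]
After 3 (rotate_left(1, 7, k=1)): [5, 6, 2, 3, 8, 4, 0, 1, 7]
After 4 (reverse(6, 8)): [5, 6, 2, 3, 8, 4, 7, 1, 0]
After 5 (swap(3, 0)): [3, 6, 2, 5, 8, 4, 7, 1, 0]

Answer: [3, 6, 2, 5, 8, 4, 7, 1, 0]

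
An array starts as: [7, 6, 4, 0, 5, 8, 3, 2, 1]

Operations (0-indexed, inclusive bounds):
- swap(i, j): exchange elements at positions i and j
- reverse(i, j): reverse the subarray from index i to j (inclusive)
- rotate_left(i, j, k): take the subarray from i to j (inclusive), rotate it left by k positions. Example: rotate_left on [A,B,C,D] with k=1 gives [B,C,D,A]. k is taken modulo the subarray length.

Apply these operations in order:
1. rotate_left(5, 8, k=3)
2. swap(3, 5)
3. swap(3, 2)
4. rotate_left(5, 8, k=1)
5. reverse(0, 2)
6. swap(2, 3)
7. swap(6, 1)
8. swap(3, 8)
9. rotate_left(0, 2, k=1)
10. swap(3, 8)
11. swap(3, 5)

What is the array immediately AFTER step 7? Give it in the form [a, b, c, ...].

After 1 (rotate_left(5, 8, k=3)): [7, 6, 4, 0, 5, 1, 8, 3, 2]
After 2 (swap(3, 5)): [7, 6, 4, 1, 5, 0, 8, 3, 2]
After 3 (swap(3, 2)): [7, 6, 1, 4, 5, 0, 8, 3, 2]
After 4 (rotate_left(5, 8, k=1)): [7, 6, 1, 4, 5, 8, 3, 2, 0]
After 5 (reverse(0, 2)): [1, 6, 7, 4, 5, 8, 3, 2, 0]
After 6 (swap(2, 3)): [1, 6, 4, 7, 5, 8, 3, 2, 0]
After 7 (swap(6, 1)): [1, 3, 4, 7, 5, 8, 6, 2, 0]

Answer: [1, 3, 4, 7, 5, 8, 6, 2, 0]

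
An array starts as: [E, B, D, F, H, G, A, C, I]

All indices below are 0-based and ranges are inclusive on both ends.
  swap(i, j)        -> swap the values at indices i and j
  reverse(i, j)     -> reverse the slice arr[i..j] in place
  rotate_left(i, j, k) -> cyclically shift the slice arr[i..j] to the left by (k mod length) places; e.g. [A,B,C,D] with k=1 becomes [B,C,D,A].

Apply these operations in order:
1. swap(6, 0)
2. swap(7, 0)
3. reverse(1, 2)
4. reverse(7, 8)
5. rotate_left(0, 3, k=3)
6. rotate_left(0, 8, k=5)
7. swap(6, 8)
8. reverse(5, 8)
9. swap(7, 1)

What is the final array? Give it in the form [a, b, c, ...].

After 1 (swap(6, 0)): [A, B, D, F, H, G, E, C, I]
After 2 (swap(7, 0)): [C, B, D, F, H, G, E, A, I]
After 3 (reverse(1, 2)): [C, D, B, F, H, G, E, A, I]
After 4 (reverse(7, 8)): [C, D, B, F, H, G, E, I, A]
After 5 (rotate_left(0, 3, k=3)): [F, C, D, B, H, G, E, I, A]
After 6 (rotate_left(0, 8, k=5)): [G, E, I, A, F, C, D, B, H]
After 7 (swap(6, 8)): [G, E, I, A, F, C, H, B, D]
After 8 (reverse(5, 8)): [G, E, I, A, F, D, B, H, C]
After 9 (swap(7, 1)): [G, H, I, A, F, D, B, E, C]

Answer: [G, H, I, A, F, D, B, E, C]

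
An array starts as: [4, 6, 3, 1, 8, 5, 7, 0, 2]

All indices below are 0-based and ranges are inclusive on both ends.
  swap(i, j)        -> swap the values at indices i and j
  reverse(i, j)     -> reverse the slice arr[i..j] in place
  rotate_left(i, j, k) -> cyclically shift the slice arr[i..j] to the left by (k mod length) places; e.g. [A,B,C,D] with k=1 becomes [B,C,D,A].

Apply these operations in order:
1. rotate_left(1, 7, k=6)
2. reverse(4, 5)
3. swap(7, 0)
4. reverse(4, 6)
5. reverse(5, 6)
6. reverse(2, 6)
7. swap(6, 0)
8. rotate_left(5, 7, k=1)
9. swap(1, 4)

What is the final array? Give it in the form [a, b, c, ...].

After 1 (rotate_left(1, 7, k=6)): [4, 0, 6, 3, 1, 8, 5, 7, 2]
After 2 (reverse(4, 5)): [4, 0, 6, 3, 8, 1, 5, 7, 2]
After 3 (swap(7, 0)): [7, 0, 6, 3, 8, 1, 5, 4, 2]
After 4 (reverse(4, 6)): [7, 0, 6, 3, 5, 1, 8, 4, 2]
After 5 (reverse(5, 6)): [7, 0, 6, 3, 5, 8, 1, 4, 2]
After 6 (reverse(2, 6)): [7, 0, 1, 8, 5, 3, 6, 4, 2]
After 7 (swap(6, 0)): [6, 0, 1, 8, 5, 3, 7, 4, 2]
After 8 (rotate_left(5, 7, k=1)): [6, 0, 1, 8, 5, 7, 4, 3, 2]
After 9 (swap(1, 4)): [6, 5, 1, 8, 0, 7, 4, 3, 2]

Answer: [6, 5, 1, 8, 0, 7, 4, 3, 2]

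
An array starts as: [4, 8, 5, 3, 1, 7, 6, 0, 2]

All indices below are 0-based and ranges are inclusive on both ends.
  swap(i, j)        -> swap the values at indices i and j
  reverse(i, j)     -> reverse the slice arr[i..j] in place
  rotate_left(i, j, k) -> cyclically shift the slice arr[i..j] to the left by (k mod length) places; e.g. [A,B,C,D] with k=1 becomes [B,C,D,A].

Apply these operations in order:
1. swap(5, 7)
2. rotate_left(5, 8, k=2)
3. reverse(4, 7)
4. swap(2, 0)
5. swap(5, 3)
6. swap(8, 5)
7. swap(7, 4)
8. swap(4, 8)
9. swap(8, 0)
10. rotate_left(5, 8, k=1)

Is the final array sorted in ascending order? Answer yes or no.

Answer: no

Derivation:
After 1 (swap(5, 7)): [4, 8, 5, 3, 1, 0, 6, 7, 2]
After 2 (rotate_left(5, 8, k=2)): [4, 8, 5, 3, 1, 7, 2, 0, 6]
After 3 (reverse(4, 7)): [4, 8, 5, 3, 0, 2, 7, 1, 6]
After 4 (swap(2, 0)): [5, 8, 4, 3, 0, 2, 7, 1, 6]
After 5 (swap(5, 3)): [5, 8, 4, 2, 0, 3, 7, 1, 6]
After 6 (swap(8, 5)): [5, 8, 4, 2, 0, 6, 7, 1, 3]
After 7 (swap(7, 4)): [5, 8, 4, 2, 1, 6, 7, 0, 3]
After 8 (swap(4, 8)): [5, 8, 4, 2, 3, 6, 7, 0, 1]
After 9 (swap(8, 0)): [1, 8, 4, 2, 3, 6, 7, 0, 5]
After 10 (rotate_left(5, 8, k=1)): [1, 8, 4, 2, 3, 7, 0, 5, 6]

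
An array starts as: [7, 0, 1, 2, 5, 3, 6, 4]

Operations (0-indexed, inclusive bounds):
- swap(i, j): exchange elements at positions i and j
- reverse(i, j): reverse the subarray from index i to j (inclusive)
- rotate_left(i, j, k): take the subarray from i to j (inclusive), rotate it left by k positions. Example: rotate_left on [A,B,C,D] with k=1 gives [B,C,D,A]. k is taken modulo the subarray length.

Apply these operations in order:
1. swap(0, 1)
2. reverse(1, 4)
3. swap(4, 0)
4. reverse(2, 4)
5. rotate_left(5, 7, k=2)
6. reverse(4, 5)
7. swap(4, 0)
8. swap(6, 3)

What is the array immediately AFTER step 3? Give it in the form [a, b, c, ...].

Answer: [7, 5, 2, 1, 0, 3, 6, 4]

Derivation:
After 1 (swap(0, 1)): [0, 7, 1, 2, 5, 3, 6, 4]
After 2 (reverse(1, 4)): [0, 5, 2, 1, 7, 3, 6, 4]
After 3 (swap(4, 0)): [7, 5, 2, 1, 0, 3, 6, 4]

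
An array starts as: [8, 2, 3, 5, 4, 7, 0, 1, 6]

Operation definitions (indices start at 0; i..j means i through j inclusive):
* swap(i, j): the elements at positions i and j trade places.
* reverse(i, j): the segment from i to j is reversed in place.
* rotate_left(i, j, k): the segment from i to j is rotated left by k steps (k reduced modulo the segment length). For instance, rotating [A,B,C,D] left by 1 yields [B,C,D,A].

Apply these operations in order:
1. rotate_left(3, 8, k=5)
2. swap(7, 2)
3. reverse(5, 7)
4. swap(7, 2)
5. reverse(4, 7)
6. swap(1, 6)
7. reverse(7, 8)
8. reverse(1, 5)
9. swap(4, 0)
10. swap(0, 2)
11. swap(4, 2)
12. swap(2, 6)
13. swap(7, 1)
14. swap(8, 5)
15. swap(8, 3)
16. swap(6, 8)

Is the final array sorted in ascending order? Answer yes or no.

After 1 (rotate_left(3, 8, k=5)): [8, 2, 3, 6, 5, 4, 7, 0, 1]
After 2 (swap(7, 2)): [8, 2, 0, 6, 5, 4, 7, 3, 1]
After 3 (reverse(5, 7)): [8, 2, 0, 6, 5, 3, 7, 4, 1]
After 4 (swap(7, 2)): [8, 2, 4, 6, 5, 3, 7, 0, 1]
After 5 (reverse(4, 7)): [8, 2, 4, 6, 0, 7, 3, 5, 1]
After 6 (swap(1, 6)): [8, 3, 4, 6, 0, 7, 2, 5, 1]
After 7 (reverse(7, 8)): [8, 3, 4, 6, 0, 7, 2, 1, 5]
After 8 (reverse(1, 5)): [8, 7, 0, 6, 4, 3, 2, 1, 5]
After 9 (swap(4, 0)): [4, 7, 0, 6, 8, 3, 2, 1, 5]
After 10 (swap(0, 2)): [0, 7, 4, 6, 8, 3, 2, 1, 5]
After 11 (swap(4, 2)): [0, 7, 8, 6, 4, 3, 2, 1, 5]
After 12 (swap(2, 6)): [0, 7, 2, 6, 4, 3, 8, 1, 5]
After 13 (swap(7, 1)): [0, 1, 2, 6, 4, 3, 8, 7, 5]
After 14 (swap(8, 5)): [0, 1, 2, 6, 4, 5, 8, 7, 3]
After 15 (swap(8, 3)): [0, 1, 2, 3, 4, 5, 8, 7, 6]
After 16 (swap(6, 8)): [0, 1, 2, 3, 4, 5, 6, 7, 8]

Answer: yes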